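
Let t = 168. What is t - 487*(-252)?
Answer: 122892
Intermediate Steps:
t - 487*(-252) = 168 - 487*(-252) = 168 + 122724 = 122892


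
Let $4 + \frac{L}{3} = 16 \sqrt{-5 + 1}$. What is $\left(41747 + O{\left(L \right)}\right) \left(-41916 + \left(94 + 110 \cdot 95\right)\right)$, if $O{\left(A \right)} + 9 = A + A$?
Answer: $-1308651608 - 6023424 i \approx -1.3087 \cdot 10^{9} - 6.0234 \cdot 10^{6} i$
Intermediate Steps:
$L = -12 + 96 i$ ($L = -12 + 3 \cdot 16 \sqrt{-5 + 1} = -12 + 3 \cdot 16 \sqrt{-4} = -12 + 3 \cdot 16 \cdot 2 i = -12 + 3 \cdot 32 i = -12 + 96 i \approx -12.0 + 96.0 i$)
$O{\left(A \right)} = -9 + 2 A$ ($O{\left(A \right)} = -9 + \left(A + A\right) = -9 + 2 A$)
$\left(41747 + O{\left(L \right)}\right) \left(-41916 + \left(94 + 110 \cdot 95\right)\right) = \left(41747 - \left(9 - 2 \left(-12 + 96 i\right)\right)\right) \left(-41916 + \left(94 + 110 \cdot 95\right)\right) = \left(41747 - \left(33 - 192 i\right)\right) \left(-41916 + \left(94 + 10450\right)\right) = \left(41747 - \left(33 - 192 i\right)\right) \left(-41916 + 10544\right) = \left(41714 + 192 i\right) \left(-31372\right) = -1308651608 - 6023424 i$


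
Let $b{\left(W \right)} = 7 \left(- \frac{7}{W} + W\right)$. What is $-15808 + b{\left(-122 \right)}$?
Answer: $- \frac{2032715}{122} \approx -16662.0$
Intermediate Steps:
$b{\left(W \right)} = - \frac{49}{W} + 7 W$ ($b{\left(W \right)} = 7 \left(W - \frac{7}{W}\right) = - \frac{49}{W} + 7 W$)
$-15808 + b{\left(-122 \right)} = -15808 + \left(- \frac{49}{-122} + 7 \left(-122\right)\right) = -15808 - \frac{104139}{122} = - \frac{2032715}{122}$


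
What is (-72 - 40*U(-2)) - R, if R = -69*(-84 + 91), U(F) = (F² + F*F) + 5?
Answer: -109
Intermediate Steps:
U(F) = 5 + 2*F² (U(F) = (F² + F²) + 5 = 2*F² + 5 = 5 + 2*F²)
R = -483 (R = -69*7 = -483)
(-72 - 40*U(-2)) - R = (-72 - 40*(5 + 2*(-2)²)) - 1*(-483) = (-72 - 40*(5 + 2*4)) + 483 = (-72 - 40*(5 + 8)) + 483 = (-72 - 40*13) + 483 = (-72 - 520) + 483 = -592 + 483 = -109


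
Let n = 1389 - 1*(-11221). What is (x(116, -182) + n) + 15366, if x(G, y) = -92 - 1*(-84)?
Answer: 27968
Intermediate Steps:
x(G, y) = -8 (x(G, y) = -92 + 84 = -8)
n = 12610 (n = 1389 + 11221 = 12610)
(x(116, -182) + n) + 15366 = (-8 + 12610) + 15366 = 12602 + 15366 = 27968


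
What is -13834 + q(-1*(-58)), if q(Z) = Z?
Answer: -13776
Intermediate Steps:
-13834 + q(-1*(-58)) = -13834 - 1*(-58) = -13834 + 58 = -13776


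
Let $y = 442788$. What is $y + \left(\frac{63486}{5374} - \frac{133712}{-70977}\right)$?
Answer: $\frac{84449013841867}{190715199} \approx 4.428 \cdot 10^{5}$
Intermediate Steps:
$y + \left(\frac{63486}{5374} - \frac{133712}{-70977}\right) = 442788 + \left(\frac{63486}{5374} - \frac{133712}{-70977}\right) = 442788 + \left(63486 \cdot \frac{1}{5374} - - \frac{133712}{70977}\right) = 442788 + \left(\frac{31743}{2687} + \frac{133712}{70977}\right) = 442788 + \frac{2612307055}{190715199} = \frac{84449013841867}{190715199}$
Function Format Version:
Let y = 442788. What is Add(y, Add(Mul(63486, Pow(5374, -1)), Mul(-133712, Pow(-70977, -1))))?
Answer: Rational(84449013841867, 190715199) ≈ 4.4280e+5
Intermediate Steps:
Add(y, Add(Mul(63486, Pow(5374, -1)), Mul(-133712, Pow(-70977, -1)))) = Add(442788, Add(Mul(63486, Pow(5374, -1)), Mul(-133712, Pow(-70977, -1)))) = Add(442788, Add(Mul(63486, Rational(1, 5374)), Mul(-133712, Rational(-1, 70977)))) = Add(442788, Add(Rational(31743, 2687), Rational(133712, 70977))) = Add(442788, Rational(2612307055, 190715199)) = Rational(84449013841867, 190715199)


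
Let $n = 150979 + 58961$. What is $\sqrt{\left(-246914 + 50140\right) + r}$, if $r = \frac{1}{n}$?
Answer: $\frac{i \sqrt{2168193850844115}}{104970} \approx 443.59 i$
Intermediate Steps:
$n = 209940$
$r = \frac{1}{209940} \approx 4.7633 \cdot 10^{-6}$
$\sqrt{\left(-246914 + 50140\right) + r} = \sqrt{\left(-246914 + 50140\right) + \frac{1}{209940}} = \sqrt{-196774 + \frac{1}{209940}} = \sqrt{- \frac{41310733559}{209940}} = \frac{i \sqrt{2168193850844115}}{104970}$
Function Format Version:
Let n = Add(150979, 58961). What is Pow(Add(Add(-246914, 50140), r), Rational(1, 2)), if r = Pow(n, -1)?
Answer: Mul(Rational(1, 104970), I, Pow(2168193850844115, Rational(1, 2))) ≈ Mul(443.59, I)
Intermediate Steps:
n = 209940
r = Rational(1, 209940) (r = Pow(209940, -1) = Rational(1, 209940) ≈ 4.7633e-6)
Pow(Add(Add(-246914, 50140), r), Rational(1, 2)) = Pow(Add(Add(-246914, 50140), Rational(1, 209940)), Rational(1, 2)) = Pow(Add(-196774, Rational(1, 209940)), Rational(1, 2)) = Pow(Rational(-41310733559, 209940), Rational(1, 2)) = Mul(Rational(1, 104970), I, Pow(2168193850844115, Rational(1, 2)))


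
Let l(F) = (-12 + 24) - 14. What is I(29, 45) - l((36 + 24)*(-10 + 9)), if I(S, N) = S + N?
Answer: 76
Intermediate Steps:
l(F) = -2 (l(F) = 12 - 14 = -2)
I(S, N) = N + S
I(29, 45) - l((36 + 24)*(-10 + 9)) = (45 + 29) - 1*(-2) = 74 + 2 = 76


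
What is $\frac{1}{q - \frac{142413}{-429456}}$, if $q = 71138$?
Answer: $\frac{143152}{10183594447} \approx 1.4057 \cdot 10^{-5}$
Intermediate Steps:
$\frac{1}{q - \frac{142413}{-429456}} = \frac{1}{71138 - \frac{142413}{-429456}} = \frac{1}{71138 - - \frac{47471}{143152}} = \frac{1}{71138 + \frac{47471}{143152}} = \frac{1}{\frac{10183594447}{143152}} = \frac{143152}{10183594447}$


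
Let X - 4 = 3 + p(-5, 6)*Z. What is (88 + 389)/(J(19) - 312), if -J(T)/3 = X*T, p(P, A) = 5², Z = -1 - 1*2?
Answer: 53/396 ≈ 0.13384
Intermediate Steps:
Z = -3 (Z = -1 - 2 = -3)
p(P, A) = 25
X = -68 (X = 4 + (3 + 25*(-3)) = 4 + (3 - 75) = 4 - 72 = -68)
J(T) = 204*T (J(T) = -(-204)*T = 204*T)
(88 + 389)/(J(19) - 312) = (88 + 389)/(204*19 - 312) = 477/(3876 - 312) = 477/3564 = 477*(1/3564) = 53/396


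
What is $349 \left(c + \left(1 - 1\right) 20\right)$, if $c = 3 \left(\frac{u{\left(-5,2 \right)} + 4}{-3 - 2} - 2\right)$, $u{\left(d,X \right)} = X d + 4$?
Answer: $- \frac{8376}{5} \approx -1675.2$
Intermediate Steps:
$u{\left(d,X \right)} = 4 + X d$
$c = - \frac{24}{5}$ ($c = 3 \left(\frac{\left(4 + 2 \left(-5\right)\right) + 4}{-3 - 2} - 2\right) = 3 \left(\frac{\left(4 - 10\right) + 4}{-5} - 2\right) = 3 \left(\left(-6 + 4\right) \left(- \frac{1}{5}\right) - 2\right) = 3 \left(\left(-2\right) \left(- \frac{1}{5}\right) - 2\right) = 3 \left(\frac{2}{5} - 2\right) = 3 \left(- \frac{8}{5}\right) = - \frac{24}{5} \approx -4.8$)
$349 \left(c + \left(1 - 1\right) 20\right) = 349 \left(- \frac{24}{5} + \left(1 - 1\right) 20\right) = 349 \left(- \frac{24}{5} + 0 \cdot 20\right) = 349 \left(- \frac{24}{5} + 0\right) = 349 \left(- \frac{24}{5}\right) = - \frac{8376}{5}$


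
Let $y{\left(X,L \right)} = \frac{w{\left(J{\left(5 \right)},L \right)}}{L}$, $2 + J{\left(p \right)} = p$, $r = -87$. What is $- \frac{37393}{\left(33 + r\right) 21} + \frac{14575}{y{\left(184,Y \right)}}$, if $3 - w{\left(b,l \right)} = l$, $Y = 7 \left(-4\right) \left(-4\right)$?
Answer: $- \frac{1847065763}{123606} \approx -14943.0$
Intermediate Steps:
$Y = 112$ ($Y = \left(-28\right) \left(-4\right) = 112$)
$J{\left(p \right)} = -2 + p$
$w{\left(b,l \right)} = 3 - l$
$y{\left(X,L \right)} = \frac{3 - L}{L}$
$- \frac{37393}{\left(33 + r\right) 21} + \frac{14575}{y{\left(184,Y \right)}} = - \frac{37393}{\left(33 - 87\right) 21} + \frac{14575}{\frac{1}{112} \left(3 - 112\right)} = - \frac{37393}{\left(-54\right) 21} + \frac{14575}{\frac{1}{112} \left(3 - 112\right)} = - \frac{37393}{-1134} + \frac{14575}{\frac{1}{112} \left(-109\right)} = \left(-37393\right) \left(- \frac{1}{1134}\right) + \frac{14575}{- \frac{109}{112}} = \frac{37393}{1134} + 14575 \left(- \frac{112}{109}\right) = \frac{37393}{1134} - \frac{1632400}{109} = - \frac{1847065763}{123606}$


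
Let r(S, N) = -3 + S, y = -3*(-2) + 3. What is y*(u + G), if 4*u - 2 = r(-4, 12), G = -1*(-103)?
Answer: 3663/4 ≈ 915.75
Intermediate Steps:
y = 9 (y = 6 + 3 = 9)
G = 103
u = -5/4 (u = ½ + (-3 - 4)/4 = ½ + (¼)*(-7) = ½ - 7/4 = -5/4 ≈ -1.2500)
y*(u + G) = 9*(-5/4 + 103) = 9*(407/4) = 3663/4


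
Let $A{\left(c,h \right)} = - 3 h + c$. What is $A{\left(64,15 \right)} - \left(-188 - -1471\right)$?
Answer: $-1264$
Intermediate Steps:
$A{\left(c,h \right)} = c - 3 h$
$A{\left(64,15 \right)} - \left(-188 - -1471\right) = \left(64 - 45\right) - \left(-188 - -1471\right) = \left(64 - 45\right) - \left(-188 + 1471\right) = 19 - 1283 = -1264$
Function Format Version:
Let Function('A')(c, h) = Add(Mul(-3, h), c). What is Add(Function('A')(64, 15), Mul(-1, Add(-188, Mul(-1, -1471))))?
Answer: -1264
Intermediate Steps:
Function('A')(c, h) = Add(c, Mul(-3, h))
Add(Function('A')(64, 15), Mul(-1, Add(-188, Mul(-1, -1471)))) = Add(Add(64, Mul(-3, 15)), Mul(-1, Add(-188, Mul(-1, -1471)))) = Add(Add(64, -45), Mul(-1, Add(-188, 1471))) = Add(19, Mul(-1, 1283)) = Add(19, -1283) = -1264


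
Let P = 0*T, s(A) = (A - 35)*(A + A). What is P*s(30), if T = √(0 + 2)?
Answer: 0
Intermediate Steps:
s(A) = 2*A*(-35 + A) (s(A) = (-35 + A)*(2*A) = 2*A*(-35 + A))
T = √2 ≈ 1.4142
P = 0 (P = 0*√2 = 0)
P*s(30) = 0*(2*30*(-35 + 30)) = 0*(2*30*(-5)) = 0*(-300) = 0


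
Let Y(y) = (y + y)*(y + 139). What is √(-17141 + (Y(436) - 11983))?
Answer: 2*√118069 ≈ 687.22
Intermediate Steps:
Y(y) = 2*y*(139 + y) (Y(y) = (2*y)*(139 + y) = 2*y*(139 + y))
√(-17141 + (Y(436) - 11983)) = √(-17141 + (2*436*(139 + 436) - 11983)) = √(-17141 + (2*436*575 - 11983)) = √(-17141 + (501400 - 11983)) = √(-17141 + 489417) = √472276 = 2*√118069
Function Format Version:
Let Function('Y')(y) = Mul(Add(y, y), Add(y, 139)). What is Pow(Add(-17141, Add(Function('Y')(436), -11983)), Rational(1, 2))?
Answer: Mul(2, Pow(118069, Rational(1, 2))) ≈ 687.22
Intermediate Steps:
Function('Y')(y) = Mul(2, y, Add(139, y)) (Function('Y')(y) = Mul(Mul(2, y), Add(139, y)) = Mul(2, y, Add(139, y)))
Pow(Add(-17141, Add(Function('Y')(436), -11983)), Rational(1, 2)) = Pow(Add(-17141, Add(Mul(2, 436, Add(139, 436)), -11983)), Rational(1, 2)) = Pow(Add(-17141, Add(Mul(2, 436, 575), -11983)), Rational(1, 2)) = Pow(Add(-17141, Add(501400, -11983)), Rational(1, 2)) = Pow(Add(-17141, 489417), Rational(1, 2)) = Pow(472276, Rational(1, 2)) = Mul(2, Pow(118069, Rational(1, 2)))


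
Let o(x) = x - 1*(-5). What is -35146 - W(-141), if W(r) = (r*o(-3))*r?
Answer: -74908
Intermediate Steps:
o(x) = 5 + x (o(x) = x + 5 = 5 + x)
W(r) = 2*r² (W(r) = (r*(5 - 3))*r = (r*2)*r = (2*r)*r = 2*r²)
-35146 - W(-141) = -35146 - 2*(-141)² = -35146 - 2*19881 = -35146 - 1*39762 = -35146 - 39762 = -74908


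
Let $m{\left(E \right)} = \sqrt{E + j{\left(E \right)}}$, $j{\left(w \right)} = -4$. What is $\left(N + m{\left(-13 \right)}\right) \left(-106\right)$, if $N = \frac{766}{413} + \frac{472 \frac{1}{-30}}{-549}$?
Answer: $- \frac{678980668}{3401055} - 106 i \sqrt{17} \approx -199.64 - 437.05 i$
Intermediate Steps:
$m{\left(E \right)} = \sqrt{-4 + E}$ ($m{\left(E \right)} = \sqrt{E - 4} = \sqrt{-4 + E}$)
$N = \frac{6405478}{3401055}$ ($N = 766 \cdot \frac{1}{413} + 472 \left(- \frac{1}{30}\right) \left(- \frac{1}{549}\right) = \frac{766}{413} - - \frac{236}{8235} = \frac{766}{413} + \frac{236}{8235} = \frac{6405478}{3401055} \approx 1.8834$)
$\left(N + m{\left(-13 \right)}\right) \left(-106\right) = \left(\frac{6405478}{3401055} + \sqrt{-4 - 13}\right) \left(-106\right) = \left(\frac{6405478}{3401055} + \sqrt{-17}\right) \left(-106\right) = \left(\frac{6405478}{3401055} + i \sqrt{17}\right) \left(-106\right) = - \frac{678980668}{3401055} - 106 i \sqrt{17}$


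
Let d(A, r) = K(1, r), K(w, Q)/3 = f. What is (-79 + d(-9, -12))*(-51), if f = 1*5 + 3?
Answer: 2805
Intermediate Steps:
f = 8 (f = 5 + 3 = 8)
K(w, Q) = 24 (K(w, Q) = 3*8 = 24)
d(A, r) = 24
(-79 + d(-9, -12))*(-51) = (-79 + 24)*(-51) = -55*(-51) = 2805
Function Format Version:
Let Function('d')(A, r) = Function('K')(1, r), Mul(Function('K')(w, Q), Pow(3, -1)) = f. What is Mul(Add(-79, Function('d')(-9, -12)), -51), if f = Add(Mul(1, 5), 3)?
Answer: 2805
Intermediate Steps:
f = 8 (f = Add(5, 3) = 8)
Function('K')(w, Q) = 24 (Function('K')(w, Q) = Mul(3, 8) = 24)
Function('d')(A, r) = 24
Mul(Add(-79, Function('d')(-9, -12)), -51) = Mul(Add(-79, 24), -51) = Mul(-55, -51) = 2805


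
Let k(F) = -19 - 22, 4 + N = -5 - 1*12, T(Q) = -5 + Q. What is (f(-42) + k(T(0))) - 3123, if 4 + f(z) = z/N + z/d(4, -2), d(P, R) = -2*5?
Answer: -15809/5 ≈ -3161.8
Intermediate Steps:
d(P, R) = -10
N = -21 (N = -4 + (-5 - 1*12) = -4 + (-5 - 12) = -4 - 17 = -21)
k(F) = -41
f(z) = -4 - 31*z/210 (f(z) = -4 + (z/(-21) + z/(-10)) = -4 + (z*(-1/21) + z*(-⅒)) = -4 + (-z/21 - z/10) = -4 - 31*z/210)
(f(-42) + k(T(0))) - 3123 = ((-4 - 31/210*(-42)) - 41) - 3123 = ((-4 + 31/5) - 41) - 3123 = (11/5 - 41) - 3123 = -194/5 - 3123 = -15809/5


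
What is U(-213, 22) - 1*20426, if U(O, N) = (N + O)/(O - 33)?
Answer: -5024605/246 ≈ -20425.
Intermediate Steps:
U(O, N) = (N + O)/(-33 + O)
U(-213, 22) - 1*20426 = (22 - 213)/(-33 - 213) - 1*20426 = -191/(-246) - 20426 = -1/246*(-191) - 20426 = 191/246 - 20426 = -5024605/246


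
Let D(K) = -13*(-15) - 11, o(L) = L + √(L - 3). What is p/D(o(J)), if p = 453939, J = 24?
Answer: 453939/184 ≈ 2467.1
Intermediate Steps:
o(L) = L + √(-3 + L)
D(K) = 184 (D(K) = 195 - 11 = 184)
p/D(o(J)) = 453939/184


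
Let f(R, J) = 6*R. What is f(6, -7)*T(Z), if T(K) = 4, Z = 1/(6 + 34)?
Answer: 144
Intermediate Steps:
Z = 1/40 ≈ 0.025000
f(6, -7)*T(Z) = (6*6)*4 = 36*4 = 144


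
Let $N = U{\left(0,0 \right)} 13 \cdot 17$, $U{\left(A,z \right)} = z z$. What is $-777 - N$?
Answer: $-777$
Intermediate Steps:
$U{\left(A,z \right)} = z^{2}$
$N = 0$ ($N = 0^{2} \cdot 13 \cdot 17 = 0 \cdot 13 \cdot 17 = 0 \cdot 17 = 0$)
$-777 - N = -777 - 0 = -777 + 0 = -777$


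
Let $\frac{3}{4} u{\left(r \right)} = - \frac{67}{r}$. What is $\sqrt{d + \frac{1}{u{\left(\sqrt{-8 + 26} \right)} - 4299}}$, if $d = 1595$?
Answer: $\frac{\sqrt{61712136 + 213730 \sqrt{2}}}{\sqrt{38691 + 134 \sqrt{2}}} \approx 39.937$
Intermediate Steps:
$u{\left(r \right)} = - \frac{268}{3 r}$ ($u{\left(r \right)} = \frac{4 \left(- \frac{67}{r}\right)}{3} = - \frac{268}{3 r}$)
$\sqrt{d + \frac{1}{u{\left(\sqrt{-8 + 26} \right)} - 4299}} = \sqrt{1595 + \frac{1}{- \frac{268}{3 \sqrt{-8 + 26}} - 4299}} = \sqrt{1595 + \frac{1}{- \frac{268}{3 \sqrt{18}} - 4299}} = \sqrt{1595 + \frac{1}{- \frac{268}{3 \cdot 3 \sqrt{2}} - 4299}} = \sqrt{1595 + \frac{1}{- \frac{268 \frac{\sqrt{2}}{6}}{3} - 4299}} = \sqrt{1595 + \frac{1}{- \frac{134 \sqrt{2}}{9} - 4299}} = \sqrt{1595 + \frac{1}{-4299 - \frac{134 \sqrt{2}}{9}}}$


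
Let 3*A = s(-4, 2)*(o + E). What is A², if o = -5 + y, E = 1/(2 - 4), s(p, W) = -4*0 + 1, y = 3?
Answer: 25/36 ≈ 0.69444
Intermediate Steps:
s(p, W) = 1 (s(p, W) = 0 + 1 = 1)
E = -½ (E = 1/(-2) = -½ ≈ -0.50000)
o = -2 (o = -5 + 3 = -2)
A = -⅚ (A = (1*(-2 - ½))/3 = (1*(-5/2))/3 = (⅓)*(-5/2) = -⅚ ≈ -0.83333)
A² = (-⅚)² = 25/36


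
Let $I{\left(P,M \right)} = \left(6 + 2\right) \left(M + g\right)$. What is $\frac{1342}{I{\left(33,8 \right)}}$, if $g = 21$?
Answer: $\frac{671}{116} \approx 5.7845$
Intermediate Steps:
$I{\left(P,M \right)} = 168 + 8 M$ ($I{\left(P,M \right)} = \left(6 + 2\right) \left(M + 21\right) = 8 \left(21 + M\right) = 168 + 8 M$)
$\frac{1342}{I{\left(33,8 \right)}} = \frac{1342}{168 + 8 \cdot 8} = \frac{1342}{168 + 64} = \frac{1342}{232} = 1342 \cdot \frac{1}{232} = \frac{671}{116}$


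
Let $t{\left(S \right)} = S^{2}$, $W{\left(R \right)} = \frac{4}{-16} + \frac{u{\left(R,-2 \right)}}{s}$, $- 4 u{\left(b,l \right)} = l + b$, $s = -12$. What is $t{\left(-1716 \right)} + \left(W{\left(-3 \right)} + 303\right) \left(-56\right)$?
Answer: $\frac{17566247}{6} \approx 2.9277 \cdot 10^{6}$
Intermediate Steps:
$u{\left(b,l \right)} = - \frac{b}{4} - \frac{l}{4}$ ($u{\left(b,l \right)} = - \frac{l + b}{4} = - \frac{b + l}{4} = - \frac{b}{4} - \frac{l}{4}$)
$W{\left(R \right)} = - \frac{7}{24} + \frac{R}{48}$ ($W{\left(R \right)} = \frac{4}{-16} + \frac{- \frac{R}{4} - - \frac{1}{2}}{-12} = 4 \left(- \frac{1}{16}\right) + \left(- \frac{R}{4} + \frac{1}{2}\right) \left(- \frac{1}{12}\right) = - \frac{1}{4} + \left(\frac{1}{2} - \frac{R}{4}\right) \left(- \frac{1}{12}\right) = - \frac{1}{4} + \left(- \frac{1}{24} + \frac{R}{48}\right) = - \frac{7}{24} + \frac{R}{48}$)
$t{\left(-1716 \right)} + \left(W{\left(-3 \right)} + 303\right) \left(-56\right) = \left(-1716\right)^{2} + \left(\left(- \frac{7}{24} + \frac{1}{48} \left(-3\right)\right) + 303\right) \left(-56\right) = 2944656 + \left(\left(- \frac{7}{24} - \frac{1}{16}\right) + 303\right) \left(-56\right) = 2944656 + \left(- \frac{17}{48} + 303\right) \left(-56\right) = 2944656 + \frac{14527}{48} \left(-56\right) = 2944656 - \frac{101689}{6} = \frac{17566247}{6}$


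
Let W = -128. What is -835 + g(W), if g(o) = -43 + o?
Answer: -1006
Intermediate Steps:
-835 + g(W) = -835 + (-43 - 128) = -835 - 171 = -1006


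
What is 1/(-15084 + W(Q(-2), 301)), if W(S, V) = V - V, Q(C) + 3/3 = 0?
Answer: -1/15084 ≈ -6.6295e-5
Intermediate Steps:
Q(C) = -1 (Q(C) = -1 + 0 = -1)
W(S, V) = 0
1/(-15084 + W(Q(-2), 301)) = 1/(-15084 + 0) = 1/(-15084) = -1/15084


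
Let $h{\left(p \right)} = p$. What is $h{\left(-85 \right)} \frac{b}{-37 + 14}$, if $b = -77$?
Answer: $- \frac{6545}{23} \approx -284.57$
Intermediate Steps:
$h{\left(-85 \right)} \frac{b}{-37 + 14} = - 85 \left(- \frac{77}{-37 + 14}\right) = - 85 \left(- \frac{77}{-23}\right) = - 85 \left(\left(-77\right) \left(- \frac{1}{23}\right)\right) = \left(-85\right) \frac{77}{23} = - \frac{6545}{23}$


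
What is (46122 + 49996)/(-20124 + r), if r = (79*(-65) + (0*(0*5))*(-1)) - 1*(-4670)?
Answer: -96118/20589 ≈ -4.6684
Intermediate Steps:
r = -465 (r = (-5135 + (0*0)*(-1)) + 4670 = (-5135 + 0*(-1)) + 4670 = (-5135 + 0) + 4670 = -5135 + 4670 = -465)
(46122 + 49996)/(-20124 + r) = (46122 + 49996)/(-20124 - 465) = 96118/(-20589) = 96118*(-1/20589) = -96118/20589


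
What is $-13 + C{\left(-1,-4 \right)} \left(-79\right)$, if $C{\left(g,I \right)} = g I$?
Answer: $-329$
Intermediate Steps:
$C{\left(g,I \right)} = I g$
$-13 + C{\left(-1,-4 \right)} \left(-79\right) = -13 + \left(-4\right) \left(-1\right) \left(-79\right) = -13 + 4 \left(-79\right) = -13 - 316 = -329$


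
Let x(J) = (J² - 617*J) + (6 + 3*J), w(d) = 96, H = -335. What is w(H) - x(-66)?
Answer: -44790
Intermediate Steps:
x(J) = 6 + J² - 614*J
w(H) - x(-66) = 96 - (6 + (-66)² - 614*(-66)) = 96 - (6 + 4356 + 40524) = 96 - 1*44886 = 96 - 44886 = -44790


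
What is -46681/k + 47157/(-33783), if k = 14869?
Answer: -759400552/167439809 ≈ -4.5354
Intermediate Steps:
-46681/k + 47157/(-33783) = -46681/14869 + 47157/(-33783) = -46681*1/14869 + 47157*(-1/33783) = -46681/14869 - 15719/11261 = -759400552/167439809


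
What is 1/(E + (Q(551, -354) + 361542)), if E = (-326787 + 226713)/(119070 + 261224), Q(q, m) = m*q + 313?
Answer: 190147/31716659710 ≈ 5.9952e-6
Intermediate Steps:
Q(q, m) = 313 + m*q
E = -50037/190147 (E = -100074/380294 = -100074*1/380294 = -50037/190147 ≈ -0.26315)
1/(E + (Q(551, -354) + 361542)) = 1/(-50037/190147 + ((313 - 354*551) + 361542)) = 1/(-50037/190147 + ((313 - 195054) + 361542)) = 1/(-50037/190147 + (-194741 + 361542)) = 1/(-50037/190147 + 166801) = 1/(31716659710/190147) = 190147/31716659710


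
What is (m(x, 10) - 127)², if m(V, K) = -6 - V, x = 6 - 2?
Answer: 18769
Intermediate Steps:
x = 4
(m(x, 10) - 127)² = ((-6 - 1*4) - 127)² = ((-6 - 4) - 127)² = (-10 - 127)² = (-137)² = 18769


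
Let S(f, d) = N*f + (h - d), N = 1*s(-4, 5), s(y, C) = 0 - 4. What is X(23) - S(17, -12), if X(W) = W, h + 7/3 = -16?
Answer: 292/3 ≈ 97.333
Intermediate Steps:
h = -55/3 (h = -7/3 - 16 = -55/3 ≈ -18.333)
s(y, C) = -4
N = -4 (N = 1*(-4) = -4)
S(f, d) = -55/3 - d - 4*f (S(f, d) = -4*f + (-55/3 - d) = -55/3 - d - 4*f)
X(23) - S(17, -12) = 23 - (-55/3 - 1*(-12) - 4*17) = 23 - (-55/3 + 12 - 68) = 23 - 1*(-223/3) = 23 + 223/3 = 292/3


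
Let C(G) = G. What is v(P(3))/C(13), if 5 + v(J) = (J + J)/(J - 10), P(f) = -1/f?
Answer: -153/403 ≈ -0.37965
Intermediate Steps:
v(J) = -5 + 2*J/(-10 + J) (v(J) = -5 + (J + J)/(J - 10) = -5 + (2*J)/(-10 + J) = -5 + 2*J/(-10 + J))
v(P(3))/C(13) = ((50 - (-3)/3)/(-10 - 1/3))/13 = ((50 - (-3)/3)/(-10 - 1*⅓))*(1/13) = ((50 - 3*(-⅓))/(-10 - ⅓))*(1/13) = ((50 + 1)/(-31/3))*(1/13) = -3/31*51*(1/13) = -153/31*1/13 = -153/403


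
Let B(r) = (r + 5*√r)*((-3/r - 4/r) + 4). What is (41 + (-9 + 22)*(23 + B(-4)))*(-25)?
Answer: -1025 - 37375*I/2 ≈ -1025.0 - 18688.0*I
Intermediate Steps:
B(r) = (4 - 7/r)*(r + 5*√r) (B(r) = (r + 5*√r)*(-7/r + 4) = (r + 5*√r)*(4 - 7/r) = (4 - 7/r)*(r + 5*√r))
(41 + (-9 + 22)*(23 + B(-4)))*(-25) = (41 + (-9 + 22)*(23 + (-7 - (-35)*I/2 + 4*(-4) + 20*√(-4))))*(-25) = (41 + 13*(23 + (-7 - (-35)*I/2 - 16 + 20*(2*I))))*(-25) = (41 + 13*(23 + (-7 + 35*I/2 - 16 + 40*I)))*(-25) = (41 + 13*(23 + (-23 + 115*I/2)))*(-25) = (41 + 13*(115*I/2))*(-25) = (41 + 1495*I/2)*(-25) = -1025 - 37375*I/2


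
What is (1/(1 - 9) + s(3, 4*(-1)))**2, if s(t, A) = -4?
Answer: 1089/64 ≈ 17.016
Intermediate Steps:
(1/(1 - 9) + s(3, 4*(-1)))**2 = (1/(1 - 9) - 4)**2 = (1/(-8) - 4)**2 = (-1/8 - 4)**2 = (-33/8)**2 = 1089/64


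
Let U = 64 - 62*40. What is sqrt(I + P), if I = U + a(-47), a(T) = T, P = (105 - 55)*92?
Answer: sqrt(2137) ≈ 46.228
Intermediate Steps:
P = 4600 (P = 50*92 = 4600)
U = -2416 (U = 64 - 2480 = -2416)
I = -2463 (I = -2416 - 47 = -2463)
sqrt(I + P) = sqrt(-2463 + 4600) = sqrt(2137)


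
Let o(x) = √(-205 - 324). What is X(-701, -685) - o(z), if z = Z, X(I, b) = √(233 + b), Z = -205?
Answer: I*(-23 + 2*√113) ≈ -1.7397*I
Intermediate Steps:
z = -205
o(x) = 23*I (o(x) = √(-529) = 23*I)
X(-701, -685) - o(z) = √(233 - 685) - 23*I = √(-452) - 23*I = 2*I*√113 - 23*I = -23*I + 2*I*√113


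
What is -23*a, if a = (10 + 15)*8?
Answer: -4600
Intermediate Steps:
a = 200 (a = 25*8 = 200)
-23*a = -23*200 = -4600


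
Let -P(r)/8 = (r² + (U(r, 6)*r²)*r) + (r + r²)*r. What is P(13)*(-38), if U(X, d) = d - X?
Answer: -3904576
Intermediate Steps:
P(r) = -8*r² - 8*r*(r + r²) - 8*r³*(6 - r) (P(r) = -8*((r² + ((6 - r)*r²)*r) + (r + r²)*r) = -8*((r² + (r²*(6 - r))*r) + r*(r + r²)) = -8*((r² + r³*(6 - r)) + r*(r + r²)) = -8*(r² + r*(r + r²) + r³*(6 - r)) = -8*r² - 8*r*(r + r²) - 8*r³*(6 - r))
P(13)*(-38) = (8*13²*(-2 - 1*13 + 13*(-6 + 13)))*(-38) = (8*169*(-2 - 13 + 13*7))*(-38) = (8*169*(-2 - 13 + 91))*(-38) = (8*169*76)*(-38) = 102752*(-38) = -3904576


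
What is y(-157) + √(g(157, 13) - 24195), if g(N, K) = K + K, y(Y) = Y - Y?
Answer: I*√24169 ≈ 155.46*I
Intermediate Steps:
y(Y) = 0
g(N, K) = 2*K
y(-157) + √(g(157, 13) - 24195) = 0 + √(2*13 - 24195) = 0 + √(26 - 24195) = 0 + √(-24169) = 0 + I*√24169 = I*√24169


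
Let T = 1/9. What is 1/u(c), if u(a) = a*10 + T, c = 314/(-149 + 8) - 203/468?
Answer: -10998/291403 ≈ -0.037742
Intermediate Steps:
c = -58525/21996 (c = 314/(-141) - 203*1/468 = 314*(-1/141) - 203/468 = -314/141 - 203/468 = -58525/21996 ≈ -2.6607)
T = ⅑ ≈ 0.11111
u(a) = ⅑ + 10*a (u(a) = a*10 + ⅑ = 10*a + ⅑ = ⅑ + 10*a)
1/u(c) = 1/(⅑ + 10*(-58525/21996)) = 1/(⅑ - 292625/10998) = 1/(-291403/10998) = -10998/291403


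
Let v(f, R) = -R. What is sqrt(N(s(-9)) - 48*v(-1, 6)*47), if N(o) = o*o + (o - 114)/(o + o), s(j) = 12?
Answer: sqrt(54703)/2 ≈ 116.94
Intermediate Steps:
N(o) = o**2 + (-114 + o)/(2*o) (N(o) = o**2 + (-114 + o)/((2*o)) = o**2 + (-114 + o)*(1/(2*o)) = o**2 + (-114 + o)/(2*o))
sqrt(N(s(-9)) - 48*v(-1, 6)*47) = sqrt((-57 + 12**3 + (1/2)*12)/12 - (-48)*6*47) = sqrt((-57 + 1728 + 6)/12 - 48*(-6)*47) = sqrt((1/12)*1677 + 288*47) = sqrt(559/4 + 13536) = sqrt(54703/4) = sqrt(54703)/2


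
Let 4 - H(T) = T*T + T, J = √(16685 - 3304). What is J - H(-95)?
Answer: 8926 + √13381 ≈ 9041.7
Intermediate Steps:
J = √13381 ≈ 115.68
H(T) = 4 - T - T² (H(T) = 4 - (T*T + T) = 4 - (T² + T) = 4 - (T + T²) = 4 + (-T - T²) = 4 - T - T²)
J - H(-95) = √13381 - (4 - 1*(-95) - 1*(-95)²) = √13381 - (4 + 95 - 1*9025) = √13381 - (4 + 95 - 9025) = √13381 - 1*(-8926) = √13381 + 8926 = 8926 + √13381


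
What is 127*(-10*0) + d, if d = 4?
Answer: 4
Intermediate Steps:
127*(-10*0) + d = 127*(-10*0) + 4 = 127*0 + 4 = 0 + 4 = 4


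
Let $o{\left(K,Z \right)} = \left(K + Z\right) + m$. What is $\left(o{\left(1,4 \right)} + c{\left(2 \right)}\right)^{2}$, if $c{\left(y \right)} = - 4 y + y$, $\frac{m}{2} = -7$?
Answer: $225$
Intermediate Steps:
$m = -14$ ($m = 2 \left(-7\right) = -14$)
$c{\left(y \right)} = - 3 y$
$o{\left(K,Z \right)} = -14 + K + Z$ ($o{\left(K,Z \right)} = \left(K + Z\right) - 14 = -14 + K + Z$)
$\left(o{\left(1,4 \right)} + c{\left(2 \right)}\right)^{2} = \left(\left(-14 + 1 + 4\right) - 6\right)^{2} = \left(-9 - 6\right)^{2} = \left(-15\right)^{2} = 225$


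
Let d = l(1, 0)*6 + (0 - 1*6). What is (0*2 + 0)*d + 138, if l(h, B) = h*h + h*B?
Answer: 138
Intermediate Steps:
l(h, B) = h² + B*h
d = 0 (d = (1*(0 + 1))*6 + (0 - 1*6) = (1*1)*6 + (0 - 6) = 1*6 - 6 = 6 - 6 = 0)
(0*2 + 0)*d + 138 = (0*2 + 0)*0 + 138 = (0 + 0)*0 + 138 = 0*0 + 138 = 0 + 138 = 138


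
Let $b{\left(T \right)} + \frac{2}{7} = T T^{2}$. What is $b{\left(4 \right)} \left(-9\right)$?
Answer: $- \frac{4014}{7} \approx -573.43$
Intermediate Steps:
$b{\left(T \right)} = - \frac{2}{7} + T^{3}$ ($b{\left(T \right)} = - \frac{2}{7} + T T^{2} = - \frac{2}{7} + T^{3}$)
$b{\left(4 \right)} \left(-9\right) = \left(- \frac{2}{7} + 4^{3}\right) \left(-9\right) = \left(- \frac{2}{7} + 64\right) \left(-9\right) = \frac{446}{7} \left(-9\right) = - \frac{4014}{7}$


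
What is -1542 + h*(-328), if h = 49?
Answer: -17614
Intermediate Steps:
-1542 + h*(-328) = -1542 + 49*(-328) = -1542 - 16072 = -17614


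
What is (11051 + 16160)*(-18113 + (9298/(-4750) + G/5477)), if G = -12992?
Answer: -6412760817328528/13007875 ≈ -4.9299e+8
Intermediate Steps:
(11051 + 16160)*(-18113 + (9298/(-4750) + G/5477)) = (11051 + 16160)*(-18113 + (9298/(-4750) - 12992/5477)) = 27211*(-18113 + (9298*(-1/4750) - 12992*1/5477)) = 27211*(-18113 + (-4649/2375 - 12992/5477)) = 27211*(-18113 - 56318573/13007875) = 27211*(-235667958448/13007875) = -6412760817328528/13007875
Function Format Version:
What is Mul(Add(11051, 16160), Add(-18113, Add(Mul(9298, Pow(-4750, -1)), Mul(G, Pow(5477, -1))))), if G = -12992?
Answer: Rational(-6412760817328528, 13007875) ≈ -4.9299e+8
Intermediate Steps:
Mul(Add(11051, 16160), Add(-18113, Add(Mul(9298, Pow(-4750, -1)), Mul(G, Pow(5477, -1))))) = Mul(Add(11051, 16160), Add(-18113, Add(Mul(9298, Pow(-4750, -1)), Mul(-12992, Pow(5477, -1))))) = Mul(27211, Add(-18113, Add(Mul(9298, Rational(-1, 4750)), Mul(-12992, Rational(1, 5477))))) = Mul(27211, Add(-18113, Add(Rational(-4649, 2375), Rational(-12992, 5477)))) = Mul(27211, Add(-18113, Rational(-56318573, 13007875))) = Mul(27211, Rational(-235667958448, 13007875)) = Rational(-6412760817328528, 13007875)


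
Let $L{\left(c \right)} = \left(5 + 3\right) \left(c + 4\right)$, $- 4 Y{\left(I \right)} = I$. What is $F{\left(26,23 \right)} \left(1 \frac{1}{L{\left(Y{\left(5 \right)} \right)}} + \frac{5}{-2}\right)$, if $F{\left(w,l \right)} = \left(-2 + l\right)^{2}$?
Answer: $- \frac{11907}{11} \approx -1082.5$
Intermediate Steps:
$Y{\left(I \right)} = - \frac{I}{4}$
$L{\left(c \right)} = 32 + 8 c$ ($L{\left(c \right)} = 8 \left(4 + c\right) = 32 + 8 c$)
$F{\left(26,23 \right)} \left(1 \frac{1}{L{\left(Y{\left(5 \right)} \right)}} + \frac{5}{-2}\right) = \left(-2 + 23\right)^{2} \left(1 \frac{1}{32 + 8 \left(\left(- \frac{1}{4}\right) 5\right)} + \frac{5}{-2}\right) = 21^{2} \left(1 \frac{1}{32 + 8 \left(- \frac{5}{4}\right)} + 5 \left(- \frac{1}{2}\right)\right) = 441 \left(1 \frac{1}{32 - 10} - \frac{5}{2}\right) = 441 \left(1 \cdot \frac{1}{22} - \frac{5}{2}\right) = 441 \left(\frac{1}{22} - \frac{5}{2}\right) = 441 \left(- \frac{27}{11}\right) = - \frac{11907}{11}$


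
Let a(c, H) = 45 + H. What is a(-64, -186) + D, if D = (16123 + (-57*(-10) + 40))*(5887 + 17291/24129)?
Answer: 2377165457173/24129 ≈ 9.8519e+7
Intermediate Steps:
D = 2377168859362/24129 (D = (16123 + (570 + 40))*(5887 + 17291*(1/24129)) = (16123 + 610)*(5887 + 17291/24129) = 16733*(142064714/24129) = 2377168859362/24129 ≈ 9.8519e+7)
a(-64, -186) + D = (45 - 186) + 2377168859362/24129 = -141 + 2377168859362/24129 = 2377165457173/24129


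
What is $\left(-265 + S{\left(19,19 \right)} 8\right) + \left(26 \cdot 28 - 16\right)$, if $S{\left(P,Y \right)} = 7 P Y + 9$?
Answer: $20735$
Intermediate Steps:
$S{\left(P,Y \right)} = 9 + 7 P Y$ ($S{\left(P,Y \right)} = 7 P Y + 9 = 9 + 7 P Y$)
$\left(-265 + S{\left(19,19 \right)} 8\right) + \left(26 \cdot 28 - 16\right) = \left(-265 + \left(9 + 7 \cdot 19 \cdot 19\right) 8\right) + \left(26 \cdot 28 - 16\right) = \left(-265 + \left(9 + 2527\right) 8\right) + \left(728 - 16\right) = \left(-265 + 2536 \cdot 8\right) + 712 = \left(-265 + 20288\right) + 712 = 20023 + 712 = 20735$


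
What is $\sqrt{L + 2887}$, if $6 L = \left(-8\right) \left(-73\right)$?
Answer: $\frac{\sqrt{26859}}{3} \approx 54.629$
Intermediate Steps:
$L = \frac{292}{3}$ ($L = \frac{\left(-8\right) \left(-73\right)}{6} = \frac{1}{6} \cdot 584 = \frac{292}{3} \approx 97.333$)
$\sqrt{L + 2887} = \sqrt{\frac{292}{3} + 2887} = \sqrt{\frac{8953}{3}} = \frac{\sqrt{26859}}{3}$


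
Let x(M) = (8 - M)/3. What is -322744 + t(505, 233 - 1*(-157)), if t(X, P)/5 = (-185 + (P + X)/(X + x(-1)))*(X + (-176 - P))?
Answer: -135563027/508 ≈ -2.6686e+5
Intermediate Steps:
x(M) = 8/3 - M/3 (x(M) = (8 - M)*(⅓) = 8/3 - M/3)
t(X, P) = 5*(-185 + (P + X)/(3 + X))*(-176 + X - P) (t(X, P) = 5*((-185 + (P + X)/(X + (8/3 - ⅓*(-1))))*(X + (-176 - P))) = 5*((-185 + (P + X)/(X + (8/3 + ⅓)))*(-176 + X - P)) = 5*((-185 + (P + X)/(X + 3))*(-176 + X - P)) = 5*((-185 + (P + X)/(3 + X))*(-176 + X - P)) = 5*(-185 + (P + X)/(3 + X))*(-176 + X - P))
-322744 + t(505, 233 - 1*(-157)) = -322744 + 5*(97680 - (233 - 1*(-157))² - 184*505² + 379*(233 - 1*(-157)) + 31829*505 + 185*(233 - 1*(-157))*505)/(3 + 505) = -322744 + 5*(97680 - (233 + 157)² - 184*255025 + 379*(233 + 157) + 16073645 + 185*(233 + 157)*505)/508 = -322744 + 5*(1/508)*(97680 - 1*390² - 46924600 + 379*390 + 16073645 + 185*390*505) = -322744 + 5*(1/508)*(97680 - 1*152100 - 46924600 + 147810 + 16073645 + 36435750) = -322744 + 5*(1/508)*(97680 - 152100 - 46924600 + 147810 + 16073645 + 36435750) = -322744 + 5*(1/508)*5678185 = -322744 + 28390925/508 = -135563027/508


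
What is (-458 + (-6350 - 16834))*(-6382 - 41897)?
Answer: 1141412118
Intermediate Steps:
(-458 + (-6350 - 16834))*(-6382 - 41897) = (-458 - 23184)*(-48279) = -23642*(-48279) = 1141412118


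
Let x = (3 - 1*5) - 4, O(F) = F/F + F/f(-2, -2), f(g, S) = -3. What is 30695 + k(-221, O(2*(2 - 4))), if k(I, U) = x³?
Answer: 30479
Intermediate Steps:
O(F) = 1 - F/3 (O(F) = F/F + F/(-3) = 1 + F*(-⅓) = 1 - F/3)
x = -6 (x = (3 - 5) - 4 = -2 - 4 = -6)
k(I, U) = -216 (k(I, U) = (-6)³ = -216)
30695 + k(-221, O(2*(2 - 4))) = 30695 - 216 = 30479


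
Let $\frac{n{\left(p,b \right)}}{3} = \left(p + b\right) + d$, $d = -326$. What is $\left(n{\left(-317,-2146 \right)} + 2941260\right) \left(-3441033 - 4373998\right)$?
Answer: $-22920649714683$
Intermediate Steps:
$n{\left(p,b \right)} = -978 + 3 b + 3 p$ ($n{\left(p,b \right)} = 3 \left(\left(p + b\right) - 326\right) = 3 \left(\left(b + p\right) - 326\right) = 3 \left(-326 + b + p\right) = -978 + 3 b + 3 p$)
$\left(n{\left(-317,-2146 \right)} + 2941260\right) \left(-3441033 - 4373998\right) = \left(\left(-978 + 3 \left(-2146\right) + 3 \left(-317\right)\right) + 2941260\right) \left(-3441033 - 4373998\right) = \left(\left(-978 - 6438 - 951\right) + 2941260\right) \left(-7815031\right) = \left(-8367 + 2941260\right) \left(-7815031\right) = 2932893 \left(-7815031\right) = -22920649714683$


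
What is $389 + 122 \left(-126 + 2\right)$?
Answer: $-14739$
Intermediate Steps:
$389 + 122 \left(-126 + 2\right) = 389 + 122 \left(-124\right) = 389 - 15128 = -14739$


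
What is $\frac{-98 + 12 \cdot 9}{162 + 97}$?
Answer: $\frac{10}{259} \approx 0.03861$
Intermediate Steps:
$\frac{-98 + 12 \cdot 9}{162 + 97} = \frac{-98 + 108}{259} = 10 \cdot \frac{1}{259} = \frac{10}{259}$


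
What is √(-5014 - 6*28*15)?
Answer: I*√7534 ≈ 86.799*I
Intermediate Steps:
√(-5014 - 6*28*15) = √(-5014 - 168*15) = √(-5014 - 2520) = √(-7534) = I*√7534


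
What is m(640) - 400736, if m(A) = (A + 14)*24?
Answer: -385040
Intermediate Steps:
m(A) = 336 + 24*A (m(A) = (14 + A)*24 = 336 + 24*A)
m(640) - 400736 = (336 + 24*640) - 400736 = (336 + 15360) - 400736 = 15696 - 400736 = -385040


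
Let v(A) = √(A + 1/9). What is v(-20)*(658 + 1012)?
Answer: 1670*I*√179/3 ≈ 7447.7*I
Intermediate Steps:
v(A) = √(⅑ + A) (v(A) = √(A + ⅑) = √(⅑ + A))
v(-20)*(658 + 1012) = (√(1 + 9*(-20))/3)*(658 + 1012) = (√(1 - 180)/3)*1670 = (√(-179)/3)*1670 = ((I*√179)/3)*1670 = (I*√179/3)*1670 = 1670*I*√179/3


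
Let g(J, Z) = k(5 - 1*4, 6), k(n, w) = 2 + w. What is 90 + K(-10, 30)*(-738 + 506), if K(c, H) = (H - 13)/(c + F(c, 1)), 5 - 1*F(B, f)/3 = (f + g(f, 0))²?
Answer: 746/7 ≈ 106.57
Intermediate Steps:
g(J, Z) = 8 (g(J, Z) = 2 + 6 = 8)
F(B, f) = 15 - 3*(8 + f)² (F(B, f) = 15 - 3*(f + 8)² = 15 - 3*(8 + f)²)
K(c, H) = (-13 + H)/(-228 + c) (K(c, H) = (H - 13)/(c + (15 - 3*(8 + 1)²)) = (-13 + H)/(c + (15 - 3*9²)) = (-13 + H)/(c + (15 - 3*81)) = (-13 + H)/(c + (15 - 243)) = (-13 + H)/(c - 228) = (-13 + H)/(-228 + c))
90 + K(-10, 30)*(-738 + 506) = 90 + ((-13 + 30)/(-228 - 10))*(-738 + 506) = 90 + (17/(-238))*(-232) = 90 - 1/238*17*(-232) = 90 - 1/14*(-232) = 90 + 116/7 = 746/7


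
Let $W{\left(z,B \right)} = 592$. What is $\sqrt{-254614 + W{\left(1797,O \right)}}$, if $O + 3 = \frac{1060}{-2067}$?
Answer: $i \sqrt{254022} \approx 504.01 i$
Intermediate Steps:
$O = - \frac{137}{39}$ ($O = -3 + \frac{1060}{-2067} = -3 + 1060 \left(- \frac{1}{2067}\right) = -3 - \frac{20}{39} = - \frac{137}{39} \approx -3.5128$)
$\sqrt{-254614 + W{\left(1797,O \right)}} = \sqrt{-254614 + 592} = \sqrt{-254022} = i \sqrt{254022}$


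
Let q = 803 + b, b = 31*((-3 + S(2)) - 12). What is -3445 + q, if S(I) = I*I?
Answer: -2983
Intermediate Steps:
S(I) = I**2
b = -341 (b = 31*((-3 + 2**2) - 12) = 31*((-3 + 4) - 12) = 31*(1 - 12) = 31*(-11) = -341)
q = 462 (q = 803 - 341 = 462)
-3445 + q = -3445 + 462 = -2983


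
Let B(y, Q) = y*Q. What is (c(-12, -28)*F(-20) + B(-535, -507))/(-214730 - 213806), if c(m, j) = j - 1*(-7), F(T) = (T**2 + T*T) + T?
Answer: -254865/428536 ≈ -0.59473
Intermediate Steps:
F(T) = T + 2*T**2 (F(T) = (T**2 + T**2) + T = 2*T**2 + T = T + 2*T**2)
B(y, Q) = Q*y
c(m, j) = 7 + j (c(m, j) = j + 7 = 7 + j)
(c(-12, -28)*F(-20) + B(-535, -507))/(-214730 - 213806) = ((7 - 28)*(-20*(1 + 2*(-20))) - 507*(-535))/(-214730 - 213806) = (-(-420)*(1 - 40) + 271245)/(-428536) = (-(-420)*(-39) + 271245)*(-1/428536) = (-21*780 + 271245)*(-1/428536) = (-16380 + 271245)*(-1/428536) = 254865*(-1/428536) = -254865/428536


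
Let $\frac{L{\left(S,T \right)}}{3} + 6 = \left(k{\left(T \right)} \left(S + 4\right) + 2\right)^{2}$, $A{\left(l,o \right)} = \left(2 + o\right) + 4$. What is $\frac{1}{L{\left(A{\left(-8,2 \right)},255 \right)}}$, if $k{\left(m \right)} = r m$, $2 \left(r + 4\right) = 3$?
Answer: $\frac{1}{175475694} \approx 5.6988 \cdot 10^{-9}$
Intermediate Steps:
$r = - \frac{5}{2}$ ($r = -4 + \frac{1}{2} \cdot 3 = -4 + \frac{3}{2} = - \frac{5}{2} \approx -2.5$)
$A{\left(l,o \right)} = 6 + o$
$k{\left(m \right)} = - \frac{5 m}{2}$
$L{\left(S,T \right)} = -18 + 3 \left(2 - \frac{5 T \left(4 + S\right)}{2}\right)^{2}$ ($L{\left(S,T \right)} = -18 + 3 \left(- \frac{5 T}{2} \left(S + 4\right) + 2\right)^{2} = -18 + 3 \left(- \frac{5 T}{2} \left(4 + S\right) + 2\right)^{2} = -18 + 3 \left(- \frac{5 T \left(4 + S\right)}{2} + 2\right)^{2} = -18 + 3 \left(2 - \frac{5 T \left(4 + S\right)}{2}\right)^{2}$)
$\frac{1}{L{\left(A{\left(-8,2 \right)},255 \right)}} = \frac{1}{-18 + \frac{3 \left(4 - 5100 - 5 \left(6 + 2\right) 255\right)^{2}}{4}} = \frac{1}{-18 + \frac{3 \left(4 - 5100 - 40 \cdot 255\right)^{2}}{4}} = \frac{1}{-18 + \frac{3 \left(4 - 5100 - 10200\right)^{2}}{4}} = \frac{1}{-18 + \frac{3 \left(-15296\right)^{2}}{4}} = \frac{1}{-18 + \frac{3}{4} \cdot 233967616} = \frac{1}{-18 + 175475712} = \frac{1}{175475694}$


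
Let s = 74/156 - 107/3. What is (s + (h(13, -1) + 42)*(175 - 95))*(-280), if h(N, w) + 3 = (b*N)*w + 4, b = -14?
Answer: -65391900/13 ≈ -5.0301e+6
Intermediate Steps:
h(N, w) = 1 - 14*N*w (h(N, w) = -3 + ((-14*N)*w + 4) = -3 + (-14*N*w + 4) = -3 + (4 - 14*N*w) = 1 - 14*N*w)
s = -915/26 (s = 74*(1/156) - 107*⅓ = 37/78 - 107/3 = -915/26 ≈ -35.192)
(s + (h(13, -1) + 42)*(175 - 95))*(-280) = (-915/26 + ((1 - 14*13*(-1)) + 42)*(175 - 95))*(-280) = (-915/26 + ((1 + 182) + 42)*80)*(-280) = (-915/26 + (183 + 42)*80)*(-280) = (-915/26 + 225*80)*(-280) = (-915/26 + 18000)*(-280) = (467085/26)*(-280) = -65391900/13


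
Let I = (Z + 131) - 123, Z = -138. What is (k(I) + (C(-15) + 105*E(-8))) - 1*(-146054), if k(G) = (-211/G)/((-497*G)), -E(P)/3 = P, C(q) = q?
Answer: 1247791608911/8399300 ≈ 1.4856e+5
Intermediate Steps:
E(P) = -3*P
I = -130 (I = (-138 + 131) - 123 = -7 - 123 = -130)
k(G) = 211/(497*G**2) (k(G) = (-211/G)*(-1/(497*G)) = 211/(497*G**2))
(k(I) + (C(-15) + 105*E(-8))) - 1*(-146054) = ((211/497)/(-130)**2 + (-15 + 105*(-3*(-8)))) - 1*(-146054) = ((211/497)*(1/16900) + (-15 + 105*24)) + 146054 = (211/8399300 + (-15 + 2520)) + 146054 = (211/8399300 + 2505) + 146054 = 21040246711/8399300 + 146054 = 1247791608911/8399300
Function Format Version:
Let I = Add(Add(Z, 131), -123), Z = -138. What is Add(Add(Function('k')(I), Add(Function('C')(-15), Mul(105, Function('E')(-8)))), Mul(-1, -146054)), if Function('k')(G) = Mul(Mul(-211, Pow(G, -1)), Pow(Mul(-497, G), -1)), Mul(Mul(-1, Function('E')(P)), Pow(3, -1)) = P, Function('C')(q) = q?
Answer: Rational(1247791608911, 8399300) ≈ 1.4856e+5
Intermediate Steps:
Function('E')(P) = Mul(-3, P)
I = -130 (I = Add(Add(-138, 131), -123) = Add(-7, -123) = -130)
Function('k')(G) = Mul(Rational(211, 497), Pow(G, -2)) (Function('k')(G) = Mul(Mul(-211, Pow(G, -1)), Mul(Rational(-1, 497), Pow(G, -1))) = Mul(Rational(211, 497), Pow(G, -2)))
Add(Add(Function('k')(I), Add(Function('C')(-15), Mul(105, Function('E')(-8)))), Mul(-1, -146054)) = Add(Add(Mul(Rational(211, 497), Pow(-130, -2)), Add(-15, Mul(105, Mul(-3, -8)))), Mul(-1, -146054)) = Add(Add(Mul(Rational(211, 497), Rational(1, 16900)), Add(-15, Mul(105, 24))), 146054) = Add(Add(Rational(211, 8399300), Add(-15, 2520)), 146054) = Add(Add(Rational(211, 8399300), 2505), 146054) = Add(Rational(21040246711, 8399300), 146054) = Rational(1247791608911, 8399300)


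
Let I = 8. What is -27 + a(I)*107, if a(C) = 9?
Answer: 936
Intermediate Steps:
-27 + a(I)*107 = -27 + 9*107 = -27 + 963 = 936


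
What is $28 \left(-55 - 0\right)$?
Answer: $-1540$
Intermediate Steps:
$28 \left(-55 - 0\right) = 28 \left(-55 + 0\right) = 28 \left(-55\right) = -1540$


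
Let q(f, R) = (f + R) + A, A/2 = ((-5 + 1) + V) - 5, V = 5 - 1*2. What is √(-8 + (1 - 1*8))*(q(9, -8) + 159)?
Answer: 148*I*√15 ≈ 573.2*I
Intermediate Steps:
V = 3 (V = 5 - 2 = 3)
A = -12 (A = 2*(((-5 + 1) + 3) - 5) = 2*((-4 + 3) - 5) = 2*(-1 - 5) = 2*(-6) = -12)
q(f, R) = -12 + R + f (q(f, R) = (f + R) - 12 = (R + f) - 12 = -12 + R + f)
√(-8 + (1 - 1*8))*(q(9, -8) + 159) = √(-8 + (1 - 1*8))*((-12 - 8 + 9) + 159) = √(-8 + (1 - 8))*(-11 + 159) = √(-8 - 7)*148 = √(-15)*148 = (I*√15)*148 = 148*I*√15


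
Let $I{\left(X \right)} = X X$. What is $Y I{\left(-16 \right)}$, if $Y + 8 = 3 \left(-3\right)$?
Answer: $-4352$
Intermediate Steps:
$Y = -17$ ($Y = -8 + 3 \left(-3\right) = -8 - 9 = -17$)
$I{\left(X \right)} = X^{2}$
$Y I{\left(-16 \right)} = - 17 \left(-16\right)^{2} = \left(-17\right) 256 = -4352$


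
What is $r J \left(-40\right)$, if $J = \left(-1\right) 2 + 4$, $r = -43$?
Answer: $3440$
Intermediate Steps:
$J = 2$ ($J = -2 + 4 = 2$)
$r J \left(-40\right) = \left(-43\right) 2 \left(-40\right) = \left(-86\right) \left(-40\right) = 3440$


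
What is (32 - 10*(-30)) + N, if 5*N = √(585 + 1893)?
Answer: 332 + √2478/5 ≈ 341.96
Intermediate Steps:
N = √2478/5 (N = √(585 + 1893)/5 = √2478/5 ≈ 9.9559)
(32 - 10*(-30)) + N = (32 - 10*(-30)) + √2478/5 = (32 + 300) + √2478/5 = 332 + √2478/5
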